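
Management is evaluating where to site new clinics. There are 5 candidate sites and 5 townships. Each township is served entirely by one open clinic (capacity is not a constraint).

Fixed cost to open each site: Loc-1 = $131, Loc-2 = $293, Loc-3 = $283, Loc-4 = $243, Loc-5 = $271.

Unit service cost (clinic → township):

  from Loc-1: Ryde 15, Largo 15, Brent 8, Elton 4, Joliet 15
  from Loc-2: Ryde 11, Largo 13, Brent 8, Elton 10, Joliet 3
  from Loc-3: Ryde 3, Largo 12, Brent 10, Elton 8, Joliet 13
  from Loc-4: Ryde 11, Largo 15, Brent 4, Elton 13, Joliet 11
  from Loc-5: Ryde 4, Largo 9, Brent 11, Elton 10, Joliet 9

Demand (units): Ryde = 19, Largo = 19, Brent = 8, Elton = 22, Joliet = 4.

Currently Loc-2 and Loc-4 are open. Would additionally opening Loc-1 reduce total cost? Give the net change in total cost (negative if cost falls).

Current service cost with {Loc-2, Loc-4}: 720.
Adding Loc-1: each township re-picks its cheapest; new service cost 588, saving 132.
Extra fixed cost: 131. Net change = 131 − 132 = -1.
(Totals: 1256 → 1255.)

Yes — net change −1 (cost falls by 1).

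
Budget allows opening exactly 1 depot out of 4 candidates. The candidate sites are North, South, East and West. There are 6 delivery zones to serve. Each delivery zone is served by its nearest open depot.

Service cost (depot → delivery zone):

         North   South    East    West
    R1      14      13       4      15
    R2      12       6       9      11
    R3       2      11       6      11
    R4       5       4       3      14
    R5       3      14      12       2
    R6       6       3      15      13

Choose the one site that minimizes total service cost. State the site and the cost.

With exactly 1 open, each delivery zone uses its cheapest among the chosen.
{North}: R1→North 14, R2→North 12, R3→North 2, R4→North 5, R5→North 3, R6→North 6. Service cost 42.
{East}: service cost 49
{South}: service cost 51
Among all 4 size-1 choices, {North} is lowest.

Choose North only; total service cost 42.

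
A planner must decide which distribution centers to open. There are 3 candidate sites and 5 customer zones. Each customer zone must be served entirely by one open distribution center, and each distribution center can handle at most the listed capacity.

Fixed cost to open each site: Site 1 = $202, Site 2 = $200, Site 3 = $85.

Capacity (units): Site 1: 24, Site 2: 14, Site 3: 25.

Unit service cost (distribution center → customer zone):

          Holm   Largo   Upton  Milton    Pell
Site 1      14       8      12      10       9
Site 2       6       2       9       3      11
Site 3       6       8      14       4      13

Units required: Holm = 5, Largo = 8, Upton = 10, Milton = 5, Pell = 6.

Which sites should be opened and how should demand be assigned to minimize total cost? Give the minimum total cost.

Minimum total cost: 557

Open {Site 2, Site 3}: Holm→Site 3 6·5=30, Largo→Site 2 2·8=16, Upton→Site 3 14·10=140, Milton→Site 3 4·5=20, Pell→Site 2 11·6=66.
Loads: Site 2 carries 14/14, Site 3 carries 20/25. Service 272; fixed 285; total 557.
Next best feasible plan costs 564.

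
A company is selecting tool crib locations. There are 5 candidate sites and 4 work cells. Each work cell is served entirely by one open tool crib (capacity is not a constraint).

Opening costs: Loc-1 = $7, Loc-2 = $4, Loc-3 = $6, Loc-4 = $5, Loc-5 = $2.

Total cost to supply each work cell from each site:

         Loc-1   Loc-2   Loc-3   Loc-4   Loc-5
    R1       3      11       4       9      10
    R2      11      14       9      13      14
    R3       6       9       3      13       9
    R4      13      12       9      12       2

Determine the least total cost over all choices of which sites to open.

For any fixed open set, each work cell goes to its cheapest open site; total = fixed + service.
{Loc-3, Loc-5}: R1→Loc-3 4, R2→Loc-3 9, R3→Loc-3 3, R4→Loc-5 2. Service 18; fixed 8; total 26.
{Loc-2, Loc-3, Loc-5}: service 18 + fixed 12 = 30
{Loc-1, Loc-5}: service 22 + fixed 9 = 31
{Loc-1, Loc-2, Loc-3, Loc-4, Loc-5}: service 17 + fixed 24 = 41
No other subset beats 26.

Minimum total cost: 26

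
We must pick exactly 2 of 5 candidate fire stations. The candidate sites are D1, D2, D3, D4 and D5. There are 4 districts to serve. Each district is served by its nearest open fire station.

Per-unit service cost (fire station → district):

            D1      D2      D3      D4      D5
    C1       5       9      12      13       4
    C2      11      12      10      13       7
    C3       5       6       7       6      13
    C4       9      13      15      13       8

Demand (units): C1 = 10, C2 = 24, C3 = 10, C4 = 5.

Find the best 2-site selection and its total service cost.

Choose D1 and D5; total service cost 298.

With exactly 2 open, each district uses its cheapest among the chosen.
{D1, D5}: C1→D5 4·10=40, C2→D5 7·24=168, C3→D1 5·10=50, C4→D5 8·5=40. Service cost 298.
{D2, D5}: service cost 308
{D4, D5}: service cost 308
Among all 10 size-2 choices, {D1, D5} is lowest.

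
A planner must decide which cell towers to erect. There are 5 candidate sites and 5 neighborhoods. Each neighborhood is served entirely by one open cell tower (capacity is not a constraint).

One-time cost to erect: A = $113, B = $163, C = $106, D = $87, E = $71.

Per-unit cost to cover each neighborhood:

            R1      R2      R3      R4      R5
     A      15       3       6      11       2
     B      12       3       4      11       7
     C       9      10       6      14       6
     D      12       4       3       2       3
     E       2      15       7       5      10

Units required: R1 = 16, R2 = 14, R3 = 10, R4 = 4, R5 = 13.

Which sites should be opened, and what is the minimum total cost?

For any fixed open set, each neighborhood goes to its cheapest open site; total = fixed + service.
{D, E}: R1→E 2·16=32, R2→D 4·14=56, R3→D 3·10=30, R4→D 2·4=8, R5→D 3·13=39. Service 165; fixed 158; total 323.
{A, E}: service 180 + fixed 184 = 364
{A, D, E}: service 138 + fixed 271 = 409
{A, B, C, D, E}: R1→E 2·16=32, R2→A 3·14=42, R3→D 3·10=30, R4→D 2·4=8, R5→A 2·13=26. Service 138; fixed 540; total 678.
No other subset beats 323.

Open D and E; minimum total cost 323.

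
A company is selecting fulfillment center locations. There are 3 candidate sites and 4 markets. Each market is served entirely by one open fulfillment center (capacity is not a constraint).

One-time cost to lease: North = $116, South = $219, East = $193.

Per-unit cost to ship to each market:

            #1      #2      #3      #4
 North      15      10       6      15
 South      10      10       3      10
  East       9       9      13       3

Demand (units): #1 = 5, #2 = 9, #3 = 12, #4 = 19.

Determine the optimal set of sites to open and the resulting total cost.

Open East only; minimum total cost 532.

For any fixed open set, each market goes to its cheapest open site; total = fixed + service.
{East}: #1→East 9·5=45, #2→East 9·9=81, #3→East 13·12=156, #4→East 3·19=57. Service 339; fixed 193; total 532.
{North, East}: service 255 + fixed 309 = 564
{South}: #1→South 10·5=50, #2→South 10·9=90, #3→South 3·12=36, #4→South 10·19=190. Service 366; fixed 219; total 585.
{North, South, East}: #1→East 9·5=45, #2→East 9·9=81, #3→South 3·12=36, #4→East 3·19=57. Service 219; fixed 528; total 747.
No other subset beats 532.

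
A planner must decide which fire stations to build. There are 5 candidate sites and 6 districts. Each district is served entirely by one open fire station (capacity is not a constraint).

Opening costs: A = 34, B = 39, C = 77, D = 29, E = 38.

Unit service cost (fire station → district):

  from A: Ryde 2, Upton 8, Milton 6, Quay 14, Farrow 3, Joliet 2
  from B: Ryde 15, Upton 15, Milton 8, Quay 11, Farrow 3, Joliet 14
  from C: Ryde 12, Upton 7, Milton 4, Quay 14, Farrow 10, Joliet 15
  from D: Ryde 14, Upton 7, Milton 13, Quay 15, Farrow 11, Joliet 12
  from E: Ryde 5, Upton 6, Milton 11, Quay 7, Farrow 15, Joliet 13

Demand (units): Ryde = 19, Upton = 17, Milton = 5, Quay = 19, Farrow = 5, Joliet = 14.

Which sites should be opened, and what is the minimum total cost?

Open A and E; minimum total cost 418.

For any fixed open set, each district goes to its cheapest open site; total = fixed + service.
{A, E}: Ryde→A 2·19=38, Upton→E 6·17=102, Milton→A 6·5=30, Quay→E 7·19=133, Farrow→A 3·5=15, Joliet→A 2·14=28. Service 346; fixed 72; total 418.
{A, D, E}: service 346 + fixed 101 = 447
{A, B, E}: Ryde→A 2·19=38, Upton→E 6·17=102, Milton→A 6·5=30, Quay→E 7·19=133, Farrow→A 3·5=15, Joliet→A 2·14=28. Service 346; fixed 111; total 457.
{A, B, C, D, E}: service 336 + fixed 217 = 553
No other subset beats 418.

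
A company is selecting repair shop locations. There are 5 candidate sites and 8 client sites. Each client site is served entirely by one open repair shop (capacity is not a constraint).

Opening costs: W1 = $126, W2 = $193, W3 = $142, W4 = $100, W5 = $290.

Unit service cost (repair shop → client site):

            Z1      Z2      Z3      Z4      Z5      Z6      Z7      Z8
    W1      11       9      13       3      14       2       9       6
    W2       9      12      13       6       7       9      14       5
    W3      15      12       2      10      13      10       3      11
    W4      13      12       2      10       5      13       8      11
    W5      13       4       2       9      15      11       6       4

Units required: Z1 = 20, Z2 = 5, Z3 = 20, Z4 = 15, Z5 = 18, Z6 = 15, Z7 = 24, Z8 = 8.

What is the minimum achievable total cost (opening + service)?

Minimum total cost: 936

For any fixed open set, each client site goes to its cheapest open site; total = fixed + service.
{W1, W4}: Z1→W1 11·20=220, Z2→W1 9·5=45, Z3→W4 2·20=40, Z4→W1 3·15=45, Z5→W4 5·18=90, Z6→W1 2·15=30, Z7→W4 8·24=192, Z8→W1 6·8=48. Service 710; fixed 226; total 936.
{W1, W3, W4}: service 590 + fixed 368 = 958
{W1, W3}: service 734 + fixed 268 = 1002
{W1, W2, W3, W4, W5}: Z1→W2 9·20=180, Z2→W5 4·5=20, Z3→W3 2·20=40, Z4→W1 3·15=45, Z5→W4 5·18=90, Z6→W1 2·15=30, Z7→W3 3·24=72, Z8→W5 4·8=32. Service 509; fixed 851; total 1360.
No other subset beats 936.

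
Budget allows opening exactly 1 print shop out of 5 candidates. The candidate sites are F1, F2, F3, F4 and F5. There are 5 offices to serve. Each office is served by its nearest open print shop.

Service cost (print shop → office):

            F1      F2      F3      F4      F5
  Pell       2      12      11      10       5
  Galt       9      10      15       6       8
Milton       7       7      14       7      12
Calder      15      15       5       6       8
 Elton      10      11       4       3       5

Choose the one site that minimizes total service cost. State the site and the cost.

Choose F4 only; total service cost 32.

With exactly 1 open, each office uses its cheapest among the chosen.
{F4}: Pell→F4 10, Galt→F4 6, Milton→F4 7, Calder→F4 6, Elton→F4 3. Service cost 32.
{F5}: service cost 38
{F1}: service cost 43
Among all 5 size-1 choices, {F4} is lowest.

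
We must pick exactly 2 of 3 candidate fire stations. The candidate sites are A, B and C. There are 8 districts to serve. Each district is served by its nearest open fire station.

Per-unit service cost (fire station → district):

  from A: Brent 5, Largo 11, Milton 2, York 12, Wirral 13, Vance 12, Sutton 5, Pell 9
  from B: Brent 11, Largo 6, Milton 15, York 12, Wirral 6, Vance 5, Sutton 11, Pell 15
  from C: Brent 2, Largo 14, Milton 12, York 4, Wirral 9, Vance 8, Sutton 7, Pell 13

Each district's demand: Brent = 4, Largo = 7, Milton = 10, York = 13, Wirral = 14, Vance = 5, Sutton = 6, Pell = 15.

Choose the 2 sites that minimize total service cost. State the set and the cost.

Choose A and C; total service cost 488.

With exactly 2 open, each district uses its cheapest among the chosen.
{A, C}: Brent→C 2·4=8, Largo→A 11·7=77, Milton→A 2·10=20, York→C 4·13=52, Wirral→C 9·14=126, Vance→C 8·5=40, Sutton→A 5·6=30, Pell→A 9·15=135. Service cost 488.
{A, B}: service cost 512
{B, C}: service cost 568
Among all 3 size-2 choices, {A, C} is lowest.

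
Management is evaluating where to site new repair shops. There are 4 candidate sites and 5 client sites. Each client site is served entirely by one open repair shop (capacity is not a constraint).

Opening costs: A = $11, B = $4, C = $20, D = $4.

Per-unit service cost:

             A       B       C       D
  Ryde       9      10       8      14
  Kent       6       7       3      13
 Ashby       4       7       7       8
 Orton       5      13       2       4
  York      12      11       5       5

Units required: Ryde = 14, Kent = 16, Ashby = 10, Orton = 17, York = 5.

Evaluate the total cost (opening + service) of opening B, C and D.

Total cost: 317

Each client site is assigned to its cheapest site among the open ones.
{B, C, D}: Ryde→C 8·14=112, Kent→C 3·16=48, Ashby→B 7·10=70, Orton→C 2·17=34, York→C 5·5=25. Service 289; fixed 28; total 317.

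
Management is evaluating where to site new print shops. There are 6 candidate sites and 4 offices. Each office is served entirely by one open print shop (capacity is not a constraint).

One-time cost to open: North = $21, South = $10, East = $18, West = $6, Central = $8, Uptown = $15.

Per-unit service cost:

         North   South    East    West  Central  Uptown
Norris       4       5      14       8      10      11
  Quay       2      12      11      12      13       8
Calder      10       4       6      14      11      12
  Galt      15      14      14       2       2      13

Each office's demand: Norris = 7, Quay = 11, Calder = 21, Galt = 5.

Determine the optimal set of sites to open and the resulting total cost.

For any fixed open set, each office goes to its cheapest open site; total = fixed + service.
{North, South, West}: Norris→North 4·7=28, Quay→North 2·11=22, Calder→South 4·21=84, Galt→West 2·5=10. Service 144; fixed 37; total 181.
{North, South, Central}: service 144 + fixed 39 = 183
{North, South, West, Central}: service 144 + fixed 45 = 189
{North, South, East, West, Central, Uptown}: service 144 + fixed 78 = 222
No other subset beats 181.

Open North, South and West; minimum total cost 181.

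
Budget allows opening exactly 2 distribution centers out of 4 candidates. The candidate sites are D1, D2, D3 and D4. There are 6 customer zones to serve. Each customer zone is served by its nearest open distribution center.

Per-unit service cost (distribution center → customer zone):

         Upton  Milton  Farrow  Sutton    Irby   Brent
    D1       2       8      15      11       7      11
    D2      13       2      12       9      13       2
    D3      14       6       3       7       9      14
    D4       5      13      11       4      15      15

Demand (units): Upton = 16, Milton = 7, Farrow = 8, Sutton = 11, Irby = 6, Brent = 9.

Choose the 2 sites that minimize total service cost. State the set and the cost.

With exactly 2 open, each customer zone uses its cheapest among the chosen.
{D1, D2}: Upton→D1 2·16=32, Milton→D2 2·7=14, Farrow→D2 12·8=96, Sutton→D2 9·11=99, Irby→D1 7·6=42, Brent→D2 2·9=18. Service cost 301.
{D1, D3}: service cost 316
{D2, D4}: service cost 322
Among all 6 size-2 choices, {D1, D2} is lowest.

Choose D1 and D2; total service cost 301.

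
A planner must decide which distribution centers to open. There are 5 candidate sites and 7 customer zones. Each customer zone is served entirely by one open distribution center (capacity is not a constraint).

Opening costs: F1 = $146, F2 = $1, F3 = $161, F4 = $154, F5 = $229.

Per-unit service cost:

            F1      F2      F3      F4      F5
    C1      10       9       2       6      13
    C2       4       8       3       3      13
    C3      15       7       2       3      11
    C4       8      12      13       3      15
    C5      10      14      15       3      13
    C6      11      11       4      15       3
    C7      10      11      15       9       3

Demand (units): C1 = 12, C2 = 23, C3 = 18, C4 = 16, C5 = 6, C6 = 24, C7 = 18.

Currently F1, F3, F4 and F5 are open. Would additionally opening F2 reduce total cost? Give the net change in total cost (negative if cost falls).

Current service cost with {F1, F3, F4, F5}: 321.
Adding F2: each customer zone re-picks its cheapest; new service cost 321, saving 0.
Extra fixed cost: 1. Net change = 1 − 0 = 1.
(Totals: 1011 → 1012.)

No — net change +1 (cost rises by 1).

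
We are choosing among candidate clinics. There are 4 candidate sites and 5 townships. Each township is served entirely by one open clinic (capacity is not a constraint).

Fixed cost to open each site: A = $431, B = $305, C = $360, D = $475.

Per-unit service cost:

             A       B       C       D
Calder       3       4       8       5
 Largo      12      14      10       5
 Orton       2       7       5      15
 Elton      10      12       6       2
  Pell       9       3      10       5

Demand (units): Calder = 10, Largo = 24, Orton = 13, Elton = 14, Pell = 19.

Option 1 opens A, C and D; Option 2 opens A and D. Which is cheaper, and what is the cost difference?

Option 2 is cheaper by 360.

Option 1: {A, C, D}: Calder→A 3·10=30, Largo→D 5·24=120, Orton→A 2·13=26, Elton→D 2·14=28, Pell→D 5·19=95. Service 299; fixed 1266; total 1565.
Option 2: {A, D}: Calder→A 3·10=30, Largo→D 5·24=120, Orton→A 2·13=26, Elton→D 2·14=28, Pell→D 5·19=95. Service 299; fixed 906; total 1205.
Difference: |1565 − 1205| = 360.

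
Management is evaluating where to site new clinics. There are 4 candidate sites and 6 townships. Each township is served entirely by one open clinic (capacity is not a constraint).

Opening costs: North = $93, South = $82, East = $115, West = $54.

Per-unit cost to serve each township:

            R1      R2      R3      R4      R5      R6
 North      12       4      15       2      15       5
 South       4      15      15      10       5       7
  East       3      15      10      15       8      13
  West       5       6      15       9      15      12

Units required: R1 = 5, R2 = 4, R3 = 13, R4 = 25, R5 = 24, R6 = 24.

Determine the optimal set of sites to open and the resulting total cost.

For any fixed open set, each township goes to its cheapest open site; total = fixed + service.
{North, South}: R1→South 4·5=20, R2→North 4·4=16, R3→North 15·13=195, R4→North 2·25=50, R5→South 5·24=120, R6→North 5·24=120. Service 521; fixed 175; total 696.
{North, East}: R1→East 3·5=15, R2→North 4·4=16, R3→East 10·13=130, R4→North 2·25=50, R5→East 8·24=192, R6→North 5·24=120. Service 523; fixed 208; total 731.
{North, South, East}: R1→East 3·5=15, R2→North 4·4=16, R3→East 10·13=130, R4→North 2·25=50, R5→South 5·24=120, R6→North 5·24=120. Service 451; fixed 290; total 741.
{North, South, East, West}: service 451 + fixed 344 = 795
No other subset beats 696.

Open North and South; minimum total cost 696.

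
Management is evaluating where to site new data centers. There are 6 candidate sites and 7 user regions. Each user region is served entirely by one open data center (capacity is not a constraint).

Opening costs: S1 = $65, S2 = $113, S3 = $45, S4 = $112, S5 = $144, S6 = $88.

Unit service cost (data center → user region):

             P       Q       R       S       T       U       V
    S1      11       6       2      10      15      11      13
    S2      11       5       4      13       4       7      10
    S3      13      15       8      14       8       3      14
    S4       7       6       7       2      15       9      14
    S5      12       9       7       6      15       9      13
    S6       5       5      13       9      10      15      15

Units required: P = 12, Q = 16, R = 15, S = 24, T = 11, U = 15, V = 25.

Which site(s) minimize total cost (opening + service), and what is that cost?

Open S2, S3 and S4; minimum total cost 881.

For any fixed open set, each user region goes to its cheapest open site; total = fixed + service.
{S2, S3, S4}: P→S4 7·12=84, Q→S2 5·16=80, R→S2 4·15=60, S→S4 2·24=48, T→S2 4·11=44, U→S3 3·15=45, V→S2 10·25=250. Service 611; fixed 270; total 881.
{S2, S4}: P→S4 7·12=84, Q→S2 5·16=80, R→S2 4·15=60, S→S4 2·24=48, T→S2 4·11=44, U→S2 7·15=105, V→S2 10·25=250. Service 671; fixed 225; total 896.
{S1, S2, S3, S4}: service 581 + fixed 335 = 916
{S1, S2, S3, S4, S5, S6}: service 557 + fixed 567 = 1124
No other subset beats 881.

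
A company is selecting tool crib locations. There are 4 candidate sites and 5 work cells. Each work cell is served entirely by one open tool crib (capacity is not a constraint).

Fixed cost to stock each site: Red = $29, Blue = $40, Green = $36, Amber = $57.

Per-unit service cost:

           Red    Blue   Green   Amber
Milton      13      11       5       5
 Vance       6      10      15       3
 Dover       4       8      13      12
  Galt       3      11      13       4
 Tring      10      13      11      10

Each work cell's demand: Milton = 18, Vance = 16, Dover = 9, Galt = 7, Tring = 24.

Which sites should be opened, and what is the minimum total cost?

For any fixed open set, each work cell goes to its cheapest open site; total = fixed + service.
{Red, Amber}: Milton→Amber 5·18=90, Vance→Amber 3·16=48, Dover→Red 4·9=36, Galt→Red 3·7=21, Tring→Red 10·24=240. Service 435; fixed 86; total 521.
{Red, Green}: service 483 + fixed 65 = 548
{Red, Green, Amber}: service 435 + fixed 122 = 557
{Red, Blue, Green, Amber}: service 435 + fixed 162 = 597
No other subset beats 521.

Open Red and Amber; minimum total cost 521.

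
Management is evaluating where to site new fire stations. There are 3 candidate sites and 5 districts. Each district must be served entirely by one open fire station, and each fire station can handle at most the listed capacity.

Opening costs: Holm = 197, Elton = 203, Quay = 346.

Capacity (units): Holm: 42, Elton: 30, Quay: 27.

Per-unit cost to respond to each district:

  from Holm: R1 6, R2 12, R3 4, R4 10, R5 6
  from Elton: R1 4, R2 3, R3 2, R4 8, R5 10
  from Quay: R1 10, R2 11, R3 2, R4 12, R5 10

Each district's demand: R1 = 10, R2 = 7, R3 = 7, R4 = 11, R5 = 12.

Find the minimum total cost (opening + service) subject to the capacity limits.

Minimum total cost: 649

Open {Holm, Elton}: R1→Elton 4·10=40, R2→Elton 3·7=21, R3→Holm 4·7=28, R4→Elton 8·11=88, R5→Holm 6·12=72.
Loads: Holm carries 19/42, Elton carries 28/30. Service 249; fixed 400; total 649.
Next best feasible plan costs 655.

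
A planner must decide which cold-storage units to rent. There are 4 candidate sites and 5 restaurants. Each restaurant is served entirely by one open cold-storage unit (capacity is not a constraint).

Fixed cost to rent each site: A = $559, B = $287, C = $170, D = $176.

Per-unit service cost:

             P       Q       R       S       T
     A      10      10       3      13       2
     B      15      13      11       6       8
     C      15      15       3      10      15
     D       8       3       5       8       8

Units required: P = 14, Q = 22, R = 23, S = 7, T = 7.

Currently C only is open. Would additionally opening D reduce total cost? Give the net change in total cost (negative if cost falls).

Yes — net change −249 (cost falls by 249).

Current service cost with {C}: 784.
Adding D: each restaurant re-picks its cheapest; new service cost 359, saving 425.
Extra fixed cost: 176. Net change = 176 − 425 = -249.
(Totals: 954 → 705.)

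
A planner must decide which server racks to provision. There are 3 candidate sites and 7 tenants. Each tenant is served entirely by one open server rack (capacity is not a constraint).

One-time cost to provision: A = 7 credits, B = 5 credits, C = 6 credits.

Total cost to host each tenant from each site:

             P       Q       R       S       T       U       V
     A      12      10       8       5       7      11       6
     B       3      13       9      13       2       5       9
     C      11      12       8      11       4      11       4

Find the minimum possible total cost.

For any fixed open set, each tenant goes to its cheapest open site; total = fixed + service.
{A, B}: P→B 3, Q→A 10, R→A 8, S→A 5, T→B 2, U→B 5, V→A 6. Service 39; fixed 12; total 51.
{A, B, C}: P→B 3, Q→A 10, R→A 8, S→A 5, T→B 2, U→B 5, V→C 4. Service 37; fixed 18; total 55.
{B, C}: service 45 + fixed 11 = 56
{B}: P→B 3, Q→B 13, R→B 9, S→B 13, T→B 2, U→B 5, V→B 9. Service 54; fixed 5; total 59.
No other subset beats 51.

Minimum total cost: 51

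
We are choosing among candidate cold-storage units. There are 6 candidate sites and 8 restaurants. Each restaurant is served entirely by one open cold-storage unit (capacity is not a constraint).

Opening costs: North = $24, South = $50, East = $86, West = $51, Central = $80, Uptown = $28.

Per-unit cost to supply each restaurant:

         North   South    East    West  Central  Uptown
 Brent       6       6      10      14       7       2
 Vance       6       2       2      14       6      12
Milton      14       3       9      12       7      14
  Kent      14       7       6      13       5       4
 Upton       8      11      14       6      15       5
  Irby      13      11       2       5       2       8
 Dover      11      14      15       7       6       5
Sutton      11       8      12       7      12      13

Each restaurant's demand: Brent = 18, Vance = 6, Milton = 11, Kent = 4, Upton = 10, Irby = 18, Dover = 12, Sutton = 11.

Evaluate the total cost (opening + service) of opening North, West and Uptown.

Total cost: 600

Each restaurant is assigned to its cheapest site among the open ones.
{North, West, Uptown}: Brent→Uptown 2·18=36, Vance→North 6·6=36, Milton→West 12·11=132, Kent→Uptown 4·4=16, Upton→Uptown 5·10=50, Irby→West 5·18=90, Dover→Uptown 5·12=60, Sutton→West 7·11=77. Service 497; fixed 103; total 600.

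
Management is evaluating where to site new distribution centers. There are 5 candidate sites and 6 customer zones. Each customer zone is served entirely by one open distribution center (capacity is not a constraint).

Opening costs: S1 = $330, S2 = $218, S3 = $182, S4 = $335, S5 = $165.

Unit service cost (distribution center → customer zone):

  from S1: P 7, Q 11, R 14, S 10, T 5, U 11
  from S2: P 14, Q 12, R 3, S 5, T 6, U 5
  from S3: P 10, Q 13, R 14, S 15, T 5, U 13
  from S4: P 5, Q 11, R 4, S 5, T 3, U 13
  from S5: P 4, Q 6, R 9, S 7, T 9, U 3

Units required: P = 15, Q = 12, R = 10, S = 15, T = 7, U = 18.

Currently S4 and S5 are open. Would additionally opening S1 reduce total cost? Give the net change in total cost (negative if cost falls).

Current service cost with {S4, S5}: 322.
Adding S1: each customer zone re-picks its cheapest; new service cost 322, saving 0.
Extra fixed cost: 330. Net change = 330 − 0 = 330.
(Totals: 822 → 1152.)

No — net change +330 (cost rises by 330).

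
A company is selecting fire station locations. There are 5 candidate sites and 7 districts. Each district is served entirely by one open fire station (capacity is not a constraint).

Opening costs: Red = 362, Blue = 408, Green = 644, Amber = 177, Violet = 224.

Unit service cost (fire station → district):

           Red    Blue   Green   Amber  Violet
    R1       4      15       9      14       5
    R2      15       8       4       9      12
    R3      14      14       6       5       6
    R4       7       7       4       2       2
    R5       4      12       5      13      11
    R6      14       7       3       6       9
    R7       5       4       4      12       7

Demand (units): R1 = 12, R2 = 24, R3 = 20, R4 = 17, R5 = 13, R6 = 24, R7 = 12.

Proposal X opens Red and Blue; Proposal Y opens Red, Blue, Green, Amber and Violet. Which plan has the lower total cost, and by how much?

Proposal X: {Red, Blue}: R1→Red 4·12=48, R2→Blue 8·24=192, R3→Red 14·20=280, R4→Red 7·17=119, R5→Red 4·13=52, R6→Blue 7·24=168, R7→Blue 4·12=48. Service 907; fixed 770; total 1677.
Proposal Y: {Red, Blue, Green, Amber, Violet}: R1→Red 4·12=48, R2→Green 4·24=96, R3→Amber 5·20=100, R4→Amber 2·17=34, R5→Red 4·13=52, R6→Green 3·24=72, R7→Blue 4·12=48. Service 450; fixed 1815; total 2265.
Difference: |1677 − 2265| = 588.

Proposal X is cheaper by 588.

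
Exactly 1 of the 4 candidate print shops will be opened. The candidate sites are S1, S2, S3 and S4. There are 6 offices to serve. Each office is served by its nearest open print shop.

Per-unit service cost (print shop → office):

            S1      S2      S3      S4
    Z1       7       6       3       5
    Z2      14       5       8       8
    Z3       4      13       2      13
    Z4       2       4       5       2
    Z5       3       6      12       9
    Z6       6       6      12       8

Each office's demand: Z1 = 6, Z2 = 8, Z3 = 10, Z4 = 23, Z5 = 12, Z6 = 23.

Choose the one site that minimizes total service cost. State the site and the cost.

Choose S1 only; total service cost 414.

With exactly 1 open, each office uses its cheapest among the chosen.
{S1}: Z1→S1 7·6=42, Z2→S1 14·8=112, Z3→S1 4·10=40, Z4→S1 2·23=46, Z5→S1 3·12=36, Z6→S1 6·23=138. Service cost 414.
{S2}: service cost 508
{S4}: service cost 562
Among all 4 size-1 choices, {S1} is lowest.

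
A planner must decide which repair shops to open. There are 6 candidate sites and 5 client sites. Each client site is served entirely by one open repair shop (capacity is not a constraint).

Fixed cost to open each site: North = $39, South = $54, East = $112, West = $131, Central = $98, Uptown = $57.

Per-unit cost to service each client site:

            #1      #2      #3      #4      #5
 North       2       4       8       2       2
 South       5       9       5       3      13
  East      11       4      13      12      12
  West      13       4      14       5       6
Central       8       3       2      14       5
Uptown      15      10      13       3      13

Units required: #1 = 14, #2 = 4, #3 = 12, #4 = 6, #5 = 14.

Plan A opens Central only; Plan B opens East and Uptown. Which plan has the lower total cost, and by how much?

Plan A: {Central}: #1→Central 8·14=112, #2→Central 3·4=12, #3→Central 2·12=24, #4→Central 14·6=84, #5→Central 5·14=70. Service 302; fixed 98; total 400.
Plan B: {East, Uptown}: #1→East 11·14=154, #2→East 4·4=16, #3→East 13·12=156, #4→Uptown 3·6=18, #5→East 12·14=168. Service 512; fixed 169; total 681.
Difference: |400 − 681| = 281.

Plan A is cheaper by 281.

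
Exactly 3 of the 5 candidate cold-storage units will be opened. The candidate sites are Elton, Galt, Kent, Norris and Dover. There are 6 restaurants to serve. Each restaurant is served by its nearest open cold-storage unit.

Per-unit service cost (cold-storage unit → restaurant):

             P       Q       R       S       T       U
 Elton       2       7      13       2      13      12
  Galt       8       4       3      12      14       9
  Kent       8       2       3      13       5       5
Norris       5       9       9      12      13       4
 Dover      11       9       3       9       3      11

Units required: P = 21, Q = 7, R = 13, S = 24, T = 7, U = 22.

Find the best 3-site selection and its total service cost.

Choose Elton, Kent and Norris; total service cost 266.

With exactly 3 open, each restaurant uses its cheapest among the chosen.
{Elton, Kent, Norris}: P→Elton 2·21=42, Q→Kent 2·7=14, R→Kent 3·13=39, S→Elton 2·24=48, T→Kent 5·7=35, U→Norris 4·22=88. Service cost 266.
{Elton, Kent, Dover}: service cost 274
{Elton, Norris, Dover}: service cost 287
Among all 10 size-3 choices, {Elton, Kent, Norris} is lowest.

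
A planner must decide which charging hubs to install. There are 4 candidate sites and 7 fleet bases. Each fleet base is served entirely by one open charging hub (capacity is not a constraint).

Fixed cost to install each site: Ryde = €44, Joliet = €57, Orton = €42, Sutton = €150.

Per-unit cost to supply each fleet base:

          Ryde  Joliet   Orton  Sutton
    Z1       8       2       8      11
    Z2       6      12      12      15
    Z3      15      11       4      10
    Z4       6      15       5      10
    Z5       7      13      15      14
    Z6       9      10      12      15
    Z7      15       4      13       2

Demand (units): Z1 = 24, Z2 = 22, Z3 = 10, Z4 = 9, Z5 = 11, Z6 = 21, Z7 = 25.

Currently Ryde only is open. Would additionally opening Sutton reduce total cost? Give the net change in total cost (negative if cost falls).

Yes — net change −225 (cost falls by 225).

Current service cost with {Ryde}: 1169.
Adding Sutton: each fleet base re-picks its cheapest; new service cost 794, saving 375.
Extra fixed cost: 150. Net change = 150 − 375 = -225.
(Totals: 1213 → 988.)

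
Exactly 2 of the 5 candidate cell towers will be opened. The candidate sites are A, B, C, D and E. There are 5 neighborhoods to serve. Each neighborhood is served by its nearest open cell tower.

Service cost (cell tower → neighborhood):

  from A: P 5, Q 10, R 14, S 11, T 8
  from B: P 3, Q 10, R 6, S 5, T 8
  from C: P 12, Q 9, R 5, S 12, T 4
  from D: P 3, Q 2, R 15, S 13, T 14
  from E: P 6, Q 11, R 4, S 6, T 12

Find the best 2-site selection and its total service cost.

Choose B and D; total service cost 24.

With exactly 2 open, each neighborhood uses its cheapest among the chosen.
{B, D}: P→B 3, Q→D 2, R→B 6, S→B 5, T→B 8. Service cost 24.
{B, C}: service cost 26
{C, D}: service cost 26
Among all 10 size-2 choices, {B, D} is lowest.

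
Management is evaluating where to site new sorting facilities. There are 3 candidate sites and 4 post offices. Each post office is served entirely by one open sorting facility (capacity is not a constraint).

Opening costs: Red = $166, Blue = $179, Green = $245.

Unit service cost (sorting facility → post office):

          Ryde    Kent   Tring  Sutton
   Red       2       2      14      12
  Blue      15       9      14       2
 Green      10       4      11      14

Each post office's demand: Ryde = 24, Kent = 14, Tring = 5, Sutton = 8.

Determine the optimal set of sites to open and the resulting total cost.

For any fixed open set, each post office goes to its cheapest open site; total = fixed + service.
{Red}: Ryde→Red 2·24=48, Kent→Red 2·14=28, Tring→Red 14·5=70, Sutton→Red 12·8=96. Service 242; fixed 166; total 408.
{Red, Blue}: service 162 + fixed 345 = 507
{Red, Green}: Ryde→Red 2·24=48, Kent→Red 2·14=28, Tring→Green 11·5=55, Sutton→Red 12·8=96. Service 227; fixed 411; total 638.
{Red, Blue, Green}: Ryde→Red 2·24=48, Kent→Red 2·14=28, Tring→Green 11·5=55, Sutton→Blue 2·8=16. Service 147; fixed 590; total 737.
(All 7 nonempty subsets were checked; Red only is lowest.)

Open Red only; minimum total cost 408.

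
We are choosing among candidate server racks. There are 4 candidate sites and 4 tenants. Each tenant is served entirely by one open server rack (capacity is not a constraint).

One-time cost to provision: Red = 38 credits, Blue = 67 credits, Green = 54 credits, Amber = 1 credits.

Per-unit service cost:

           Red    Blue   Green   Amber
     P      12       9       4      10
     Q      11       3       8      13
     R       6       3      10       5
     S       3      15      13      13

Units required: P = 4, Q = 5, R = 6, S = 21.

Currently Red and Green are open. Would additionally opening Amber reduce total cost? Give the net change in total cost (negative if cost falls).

Current service cost with {Red, Green}: 155.
Adding Amber: each tenant re-picks its cheapest; new service cost 149, saving 6.
Extra fixed cost: 1. Net change = 1 − 6 = -5.
(Totals: 247 → 242.)

Yes — net change −5 (cost falls by 5).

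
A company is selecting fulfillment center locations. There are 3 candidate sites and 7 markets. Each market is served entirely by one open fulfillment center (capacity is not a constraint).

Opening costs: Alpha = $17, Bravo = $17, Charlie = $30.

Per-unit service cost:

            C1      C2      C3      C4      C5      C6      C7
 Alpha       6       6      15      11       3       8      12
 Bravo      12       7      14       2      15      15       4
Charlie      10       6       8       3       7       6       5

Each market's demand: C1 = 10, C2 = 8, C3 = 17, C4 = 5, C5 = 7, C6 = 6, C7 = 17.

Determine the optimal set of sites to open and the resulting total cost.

For any fixed open set, each market goes to its cheapest open site; total = fixed + service.
{Alpha, Bravo, Charlie}: C1→Alpha 6·10=60, C2→Alpha 6·8=48, C3→Charlie 8·17=136, C4→Bravo 2·5=10, C5→Alpha 3·7=21, C6→Charlie 6·6=36, C7→Bravo 4·17=68. Service 379; fixed 64; total 443.
{Alpha, Charlie}: C1→Alpha 6·10=60, C2→Alpha 6·8=48, C3→Charlie 8·17=136, C4→Charlie 3·5=15, C5→Alpha 3·7=21, C6→Charlie 6·6=36, C7→Charlie 5·17=85. Service 401; fixed 47; total 448.
{Bravo, Charlie}: C1→Charlie 10·10=100, C2→Charlie 6·8=48, C3→Charlie 8·17=136, C4→Bravo 2·5=10, C5→Charlie 7·7=49, C6→Charlie 6·6=36, C7→Bravo 4·17=68. Service 447; fixed 47; total 494.
{Alpha}: C1→Alpha 6·10=60, C2→Alpha 6·8=48, C3→Alpha 15·17=255, C4→Alpha 11·5=55, C5→Alpha 3·7=21, C6→Alpha 8·6=48, C7→Alpha 12·17=204. Service 691; fixed 17; total 708.
No other subset beats 443.

Open Alpha, Bravo and Charlie; minimum total cost 443.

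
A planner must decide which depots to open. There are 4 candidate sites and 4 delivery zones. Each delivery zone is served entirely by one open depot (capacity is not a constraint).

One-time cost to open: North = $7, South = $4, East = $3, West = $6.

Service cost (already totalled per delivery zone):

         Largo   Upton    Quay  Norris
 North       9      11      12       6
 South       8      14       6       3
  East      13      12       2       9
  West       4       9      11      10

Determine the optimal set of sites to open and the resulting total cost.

For any fixed open set, each delivery zone goes to its cheapest open site; total = fixed + service.
{South, East, West}: Largo→West 4, Upton→West 9, Quay→East 2, Norris→South 3. Service 18; fixed 13; total 31.
{South, East}: service 25 + fixed 7 = 32
{South, West}: Largo→West 4, Upton→West 9, Quay→South 6, Norris→South 3. Service 22; fixed 10; total 32.
{North, South, East, West}: Largo→West 4, Upton→West 9, Quay→East 2, Norris→South 3. Service 18; fixed 20; total 38.
No other subset beats 31.

Open South, East and West; minimum total cost 31.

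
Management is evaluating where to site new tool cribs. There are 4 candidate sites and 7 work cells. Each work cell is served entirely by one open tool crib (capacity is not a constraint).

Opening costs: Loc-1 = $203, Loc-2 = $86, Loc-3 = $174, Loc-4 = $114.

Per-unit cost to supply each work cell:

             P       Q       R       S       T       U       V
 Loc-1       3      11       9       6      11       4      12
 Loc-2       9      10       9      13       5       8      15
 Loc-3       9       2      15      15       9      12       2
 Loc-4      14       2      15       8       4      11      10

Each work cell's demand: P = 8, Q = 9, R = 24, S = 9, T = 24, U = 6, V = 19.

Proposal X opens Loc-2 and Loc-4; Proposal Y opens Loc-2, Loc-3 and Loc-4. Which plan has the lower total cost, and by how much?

Proposal X is cheaper by 22.

Proposal X: {Loc-2, Loc-4}: P→Loc-2 9·8=72, Q→Loc-4 2·9=18, R→Loc-2 9·24=216, S→Loc-4 8·9=72, T→Loc-4 4·24=96, U→Loc-2 8·6=48, V→Loc-4 10·19=190. Service 712; fixed 200; total 912.
Proposal Y: {Loc-2, Loc-3, Loc-4}: P→Loc-2 9·8=72, Q→Loc-3 2·9=18, R→Loc-2 9·24=216, S→Loc-4 8·9=72, T→Loc-4 4·24=96, U→Loc-2 8·6=48, V→Loc-3 2·19=38. Service 560; fixed 374; total 934.
Difference: |912 − 934| = 22.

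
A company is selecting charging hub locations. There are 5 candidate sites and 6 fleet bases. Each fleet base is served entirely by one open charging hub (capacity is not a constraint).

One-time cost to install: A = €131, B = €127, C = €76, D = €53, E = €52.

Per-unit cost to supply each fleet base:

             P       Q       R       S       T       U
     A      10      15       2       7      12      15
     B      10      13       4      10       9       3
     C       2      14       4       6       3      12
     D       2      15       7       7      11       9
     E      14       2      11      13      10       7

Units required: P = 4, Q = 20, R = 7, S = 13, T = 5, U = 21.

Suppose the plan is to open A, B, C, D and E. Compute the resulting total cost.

Total cost: 657

Each fleet base is assigned to its cheapest site among the open ones.
{A, B, C, D, E}: P→C 2·4=8, Q→E 2·20=40, R→A 2·7=14, S→C 6·13=78, T→C 3·5=15, U→B 3·21=63. Service 218; fixed 439; total 657.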